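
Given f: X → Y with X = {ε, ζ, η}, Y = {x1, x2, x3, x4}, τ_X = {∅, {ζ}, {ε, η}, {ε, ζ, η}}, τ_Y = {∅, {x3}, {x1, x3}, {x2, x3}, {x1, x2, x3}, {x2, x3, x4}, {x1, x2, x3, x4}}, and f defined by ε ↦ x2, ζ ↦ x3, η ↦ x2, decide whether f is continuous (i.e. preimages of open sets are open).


f IS continuous.

Compute f^{-1}(U) for each U ∈ τ_Y:
  U = ∅: f^{-1}(U) = ∅ ∈ τ_X ✓.
  U = {x3}: f^{-1}(U) = {ζ} ∈ τ_X ✓.
  U = {x1, x3}: f^{-1}(U) = {ζ} ∈ τ_X ✓.
  U = {x2, x3}: f^{-1}(U) = {ε, ζ, η} ∈ τ_X ✓.
  U = {x1, x2, x3}: f^{-1}(U) = {ε, ζ, η} ∈ τ_X ✓.
  U = {x2, x3, x4}: f^{-1}(U) = {ε, ζ, η} ∈ τ_X ✓.
  U = {x1, x2, x3, x4}: f^{-1}(U) = {ε, ζ, η} ∈ τ_X ✓.
Every preimage lies in τ_X, so f IS continuous.


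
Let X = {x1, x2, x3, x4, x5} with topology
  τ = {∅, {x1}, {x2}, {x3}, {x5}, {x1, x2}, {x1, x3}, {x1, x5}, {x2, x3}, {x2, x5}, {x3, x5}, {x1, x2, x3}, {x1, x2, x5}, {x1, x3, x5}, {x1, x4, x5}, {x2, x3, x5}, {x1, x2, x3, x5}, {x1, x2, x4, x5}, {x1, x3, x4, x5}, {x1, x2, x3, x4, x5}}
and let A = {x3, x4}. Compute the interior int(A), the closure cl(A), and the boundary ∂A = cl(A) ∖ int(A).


int(A) = {x3}, cl(A) = {x3, x4}, ∂A = {x4}.

Closed sets in (X, τ) are complements of opens:
  closed(X, τ) = {∅, {x2}, {x3}, {x4}, {x1, x4}, {x2, x3}, {x2, x4}, {x3, x4}, {x4, x5}, {x1, x2, x4}, {x1, x3, x4}, {x1, x4, x5}, {x2, x3, x4}, {x2, x4, x5}, {x3, x4, x5}, {x1, x2, x3, x4}, {x1, x2, x4, x5}, {x1, x3, x4, x5}, {x2, x3, x4, x5}, {x1, x2, x3, x4, x5}}.
int(A) = ⋃ {U ∈ τ : U ⊆ A}. Opens contained in A: ∅, {x3}.
Taking the union of these: int(A) = {x3}.
cl(A) = ⋂ {C closed : A ⊆ C}. Closed sets containing A: {x3, x4}, {x1, x3, x4}, {x2, x3, x4}, {x3, x4, x5}, {x1, x2, x3, x4}, {x1, x3, x4, x5}, {x2, x3, x4, x5}, {x1, x2, x3, x4, x5}.
Intersecting these: cl(A) = {x3, x4}.
∂A = cl(A) ∖ int(A) = {x3, x4} ∖ {x3} = {x4}.


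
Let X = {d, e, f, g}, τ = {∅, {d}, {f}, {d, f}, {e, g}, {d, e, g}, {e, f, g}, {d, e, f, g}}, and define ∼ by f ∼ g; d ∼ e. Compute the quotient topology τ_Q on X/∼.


X/∼ = {[d=e], [f=g]}; |τ_Q| = 2.

Equivalence classes: [d=e], [f=g].
Quotient map π: X → X/∼ sends d ↦ [d=e], e ↦ [d=e], f ↦ [f=g], g ↦ [f=g].
For each subset V ⊆ X/∼, compute π^{-1}(V) ⊆ X and check whether π^{-1}(V) ∈ τ. V is open in τ_Q iff π^{-1}(V) ∈ τ.
  V = {}: π^{-1}(V) = ∅ ∈ τ ✓.
  V = {[d=e]}: π^{-1}(V) = {d, e} ∉ τ ✗.
  V = {[f=g]}: π^{-1}(V) = {f, g} ∉ τ ✗.
  V = {[d=e], [f=g]}: π^{-1}(V) = {d, e, f, g} ∈ τ ✓.
Open sets in the quotient: τ_Q = {{}, {[d=e], [f=g]}} (2 elements).


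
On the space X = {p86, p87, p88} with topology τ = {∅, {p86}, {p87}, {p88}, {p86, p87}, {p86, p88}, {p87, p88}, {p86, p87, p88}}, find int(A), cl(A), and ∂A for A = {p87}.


int(A) = {p87}, cl(A) = {p87}, ∂A = ∅.

Closed sets in (X, τ) are complements of opens:
  closed(X, τ) = {∅, {p86}, {p87}, {p88}, {p86, p87}, {p86, p88}, {p87, p88}, {p86, p87, p88}}.
int(A) = ⋃ {U ∈ τ : U ⊆ A}. Opens contained in A: ∅, {p87}.
Taking the union of these: int(A) = {p87}.
cl(A) = ⋂ {C closed : A ⊆ C}. Closed sets containing A: {p87}, {p86, p87}, {p87, p88}, {p86, p87, p88}.
Intersecting these: cl(A) = {p87}.
∂A = cl(A) ∖ int(A) = {p87} ∖ {p87} = ∅.


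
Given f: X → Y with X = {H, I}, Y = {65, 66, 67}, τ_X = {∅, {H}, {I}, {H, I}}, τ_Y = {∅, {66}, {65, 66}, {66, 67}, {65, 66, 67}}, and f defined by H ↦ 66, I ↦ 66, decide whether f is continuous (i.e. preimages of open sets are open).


f IS continuous.

Compute f^{-1}(U) for each U ∈ τ_Y:
  U = ∅: f^{-1}(U) = ∅ ∈ τ_X ✓.
  U = {66}: f^{-1}(U) = {H, I} ∈ τ_X ✓.
  U = {65, 66}: f^{-1}(U) = {H, I} ∈ τ_X ✓.
  U = {66, 67}: f^{-1}(U) = {H, I} ∈ τ_X ✓.
  U = {65, 66, 67}: f^{-1}(U) = {H, I} ∈ τ_X ✓.
Every preimage lies in τ_X, so f IS continuous.


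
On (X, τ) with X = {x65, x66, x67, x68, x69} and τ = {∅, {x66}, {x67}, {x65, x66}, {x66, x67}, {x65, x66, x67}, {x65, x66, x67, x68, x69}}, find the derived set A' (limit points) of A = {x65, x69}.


A' = {x68, x69}

For each x ∈ X, list the open sets U ∈ τ with x ∈ U, then check whether U ∩ (A ∖ {x}) ≠ ∅ for every such U.
  x = x65: open {x65, x66} ∋ x has {x65, x66} ∩ (A ∖ {x65}) = ∅, so x is NOT a limit point.
  x = x66: open {x66} ∋ x has {x66} ∩ (A ∖ {x66}) = ∅, so x is NOT a limit point.
  x = x67: open {x67} ∋ x has {x67} ∩ (A ∖ {x67}) = ∅, so x is NOT a limit point.
  x = x68: opens ∋ x are {x65, x66, x67, x68, x69}; each meets A ∖ {x68}, so x IS a limit point.
  x = x69: opens ∋ x are {x65, x66, x67, x68, x69}; each meets A ∖ {x69}, so x IS a limit point.
Collecting: A' = {x68, x69}.


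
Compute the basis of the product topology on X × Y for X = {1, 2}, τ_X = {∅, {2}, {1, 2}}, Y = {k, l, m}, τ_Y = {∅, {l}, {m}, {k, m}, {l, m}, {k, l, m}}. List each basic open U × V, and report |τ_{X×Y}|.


Basis B = {∅ × ∅, {2} × {l}, {2} × {m}, {1, 2} × {l}, {1, 2} × {m}, {2} × {k, m}, {2} × {l, m}, {2} × {k, l, m}, {1, 2} × {k, m}, {1, 2} × {l, m}, {1, 2} × {k, l, m}}; |τ_{X×Y}| = 18.

Enumerate products U × V with U ∈ τ_X, V ∈ τ_Y (deduplicated):
  ∅ × ∅ = {} (∅)
  {2} × {l} = {(2,l)}
  {2} × {m} = {(2,m)}
  {1, 2} × {l} = {(1,l), (2,l)}
  {1, 2} × {m} = {(1,m), (2,m)}
  {2} × {k, m} = {(2,k), (2,m)}
  {2} × {l, m} = {(2,l), (2,m)}
  {2} × {k, l, m} = {(2,k), (2,l), (2,m)}
  {1, 2} × {k, m} = {(1,k), (1,m), (2,k), (2,m)}
  {1, 2} × {l, m} = {(1,l), (1,m), (2,l), (2,m)}
  {1, 2} × {k, l, m} = {(1,k), (1,l), (1,m), (2,k), (2,l), (2,m)}
These 11 distinct sets form the basis B.
Close under arbitrary unions to get τ_{X×Y}; counting gives |τ_{X×Y}| = 18.


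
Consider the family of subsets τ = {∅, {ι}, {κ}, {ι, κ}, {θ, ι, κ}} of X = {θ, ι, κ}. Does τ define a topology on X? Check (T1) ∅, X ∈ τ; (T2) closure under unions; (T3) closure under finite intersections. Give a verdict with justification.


τ IS a topology on X.

Axiom (T1): ∅ ∈ τ? Yes; X ∈ τ? Yes.
Axiom (T2/T3): check pairwise unions and intersections of members of τ.
All pairwise intersections and unions checked — each lies in τ. Therefore τ satisfies (T1), (T2), (T3): it IS a topology on X.


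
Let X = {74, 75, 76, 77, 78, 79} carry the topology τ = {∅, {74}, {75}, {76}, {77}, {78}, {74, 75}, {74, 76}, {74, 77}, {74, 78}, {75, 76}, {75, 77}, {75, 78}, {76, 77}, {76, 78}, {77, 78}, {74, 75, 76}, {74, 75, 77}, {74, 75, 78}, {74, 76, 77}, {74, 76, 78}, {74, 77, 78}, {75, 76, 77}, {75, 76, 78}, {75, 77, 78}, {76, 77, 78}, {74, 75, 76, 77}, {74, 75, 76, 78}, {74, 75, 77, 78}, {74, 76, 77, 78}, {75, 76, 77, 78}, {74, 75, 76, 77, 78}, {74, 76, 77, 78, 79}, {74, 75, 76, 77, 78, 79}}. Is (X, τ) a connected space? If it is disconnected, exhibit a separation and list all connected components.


(X, τ) is disconnected; components = [{75}, {74, 76, 77, 78, 79}].

Find clopen sets (U ∈ τ with X ∖ U ∈ τ):
  U = ∅, X ∖ U = {74, 75, 76, 77, 78, 79} — both open, so U is clopen.
  U = {75}, X ∖ U = {74, 76, 77, 78, 79} — both open, so U is clopen.
  U = {74, 76, 77, 78, 79}, X ∖ U = {75} — both open, so U is clopen.
  U = {74, 75, 76, 77, 78, 79}, X ∖ U = ∅ — both open, so U is clopen.
Nontrivial clopen(s) exist: e.g. {75}. So (X, τ) is disconnected.
Compute connected components by grouping points that agree on all clopens:
  component: {75}
  component: {74, 76, 77, 78, 79}


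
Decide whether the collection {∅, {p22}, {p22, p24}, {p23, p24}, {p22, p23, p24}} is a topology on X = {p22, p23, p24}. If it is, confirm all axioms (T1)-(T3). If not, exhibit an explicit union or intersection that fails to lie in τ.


τ is NOT a topology on X.

Axiom (T1): ∅ ∈ τ? Yes; X ∈ τ? Yes.
Axiom (T2/T3): check pairwise unions and intersections of members of τ.
Counterexample for (T3): {p22, p24} ∩ {p23, p24} = {p24} ∉ τ. Therefore τ is NOT a topology.


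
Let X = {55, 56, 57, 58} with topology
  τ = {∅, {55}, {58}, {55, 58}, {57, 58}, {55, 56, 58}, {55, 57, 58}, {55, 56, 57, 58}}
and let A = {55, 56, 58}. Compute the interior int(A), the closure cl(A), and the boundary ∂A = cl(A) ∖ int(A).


int(A) = {55, 56, 58}, cl(A) = {55, 56, 57, 58}, ∂A = {57}.

Closed sets in (X, τ) are complements of opens:
  closed(X, τ) = {∅, {56}, {57}, {55, 56}, {56, 57}, {55, 56, 57}, {56, 57, 58}, {55, 56, 57, 58}}.
int(A) = ⋃ {U ∈ τ : U ⊆ A}. Opens contained in A: ∅, {55}, {58}, {55, 58}, {55, 56, 58}.
Taking the union of these: int(A) = {55, 56, 58}.
cl(A) = ⋂ {C closed : A ⊆ C}. Closed sets containing A: {55, 56, 57, 58}.
Intersecting these: cl(A) = {55, 56, 57, 58}.
∂A = cl(A) ∖ int(A) = {55, 56, 57, 58} ∖ {55, 56, 58} = {57}.


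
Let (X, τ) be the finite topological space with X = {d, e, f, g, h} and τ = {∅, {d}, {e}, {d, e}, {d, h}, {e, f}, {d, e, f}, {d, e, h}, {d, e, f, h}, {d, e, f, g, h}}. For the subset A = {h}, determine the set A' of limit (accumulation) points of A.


A' = {g}

For each x ∈ X, list the open sets U ∈ τ with x ∈ U, then check whether U ∩ (A ∖ {x}) ≠ ∅ for every such U.
  x = d: open {d} ∋ x has {d} ∩ (A ∖ {d}) = ∅, so x is NOT a limit point.
  x = e: open {e} ∋ x has {e} ∩ (A ∖ {e}) = ∅, so x is NOT a limit point.
  x = f: open {e, f} ∋ x has {e, f} ∩ (A ∖ {f}) = ∅, so x is NOT a limit point.
  x = g: opens ∋ x are {d, e, f, g, h}; each meets A ∖ {g}, so x IS a limit point.
  x = h: open {d, h} ∋ x has {d, h} ∩ (A ∖ {h}) = ∅, so x is NOT a limit point.
Collecting: A' = {g}.


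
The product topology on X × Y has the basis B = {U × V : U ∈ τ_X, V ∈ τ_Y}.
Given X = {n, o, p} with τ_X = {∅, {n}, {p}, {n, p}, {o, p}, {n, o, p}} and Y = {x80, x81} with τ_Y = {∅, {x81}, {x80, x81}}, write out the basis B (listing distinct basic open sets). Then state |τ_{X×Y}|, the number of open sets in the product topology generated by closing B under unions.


Basis B = {∅ × ∅, {n} × {x81}, {p} × {x81}, {n} × {x80, x81}, {n, p} × {x81}, {o, p} × {x81}, {p} × {x80, x81}, {n, o, p} × {x81}, {n, p} × {x80, x81}, {o, p} × {x80, x81}, {n, o, p} × {x80, x81}}; |τ_{X×Y}| = 18.

Enumerate products U × V with U ∈ τ_X, V ∈ τ_Y (deduplicated):
  ∅ × ∅ = {} (∅)
  {n} × {x81} = {(n,x81)}
  {p} × {x81} = {(p,x81)}
  {n} × {x80, x81} = {(n,x80), (n,x81)}
  {n, p} × {x81} = {(n,x81), (p,x81)}
  {o, p} × {x81} = {(o,x81), (p,x81)}
  {p} × {x80, x81} = {(p,x80), (p,x81)}
  {n, o, p} × {x81} = {(n,x81), (o,x81), (p,x81)}
  {n, p} × {x80, x81} = {(n,x80), (n,x81), (p,x80), (p,x81)}
  {o, p} × {x80, x81} = {(o,x80), (o,x81), (p,x80), (p,x81)}
  {n, o, p} × {x80, x81} = {(n,x80), (n,x81), (o,x80), (o,x81), (p,x80), (p,x81)}
These 11 distinct sets form the basis B.
Close under arbitrary unions to get τ_{X×Y}; counting gives |τ_{X×Y}| = 18.


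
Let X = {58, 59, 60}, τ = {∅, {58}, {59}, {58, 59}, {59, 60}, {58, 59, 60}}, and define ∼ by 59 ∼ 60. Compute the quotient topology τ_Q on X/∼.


X/∼ = {[58], [59=60]}; |τ_Q| = 4.

Equivalence classes: [58], [59=60].
Quotient map π: X → X/∼ sends 58 ↦ [58], 59 ↦ [59=60], 60 ↦ [59=60].
For each subset V ⊆ X/∼, compute π^{-1}(V) ⊆ X and check whether π^{-1}(V) ∈ τ. V is open in τ_Q iff π^{-1}(V) ∈ τ.
  V = {}: π^{-1}(V) = ∅ ∈ τ ✓.
  V = {[58]}: π^{-1}(V) = {58} ∈ τ ✓.
  V = {[59=60]}: π^{-1}(V) = {59, 60} ∈ τ ✓.
  V = {[58], [59=60]}: π^{-1}(V) = {58, 59, 60} ∈ τ ✓.
Open sets in the quotient: τ_Q = {{}, {[58]}, {[59=60]}, {[58], [59=60]}} (4 elements).


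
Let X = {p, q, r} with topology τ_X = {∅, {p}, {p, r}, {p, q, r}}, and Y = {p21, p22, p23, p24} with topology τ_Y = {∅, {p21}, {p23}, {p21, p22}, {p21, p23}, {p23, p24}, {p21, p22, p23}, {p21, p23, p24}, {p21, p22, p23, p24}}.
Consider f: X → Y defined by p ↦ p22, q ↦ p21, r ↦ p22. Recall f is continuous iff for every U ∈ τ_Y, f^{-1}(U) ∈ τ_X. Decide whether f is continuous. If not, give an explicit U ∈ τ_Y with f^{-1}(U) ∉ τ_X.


f is NOT continuous.

Compute f^{-1}(U) for each U ∈ τ_Y:
  U = ∅: f^{-1}(U) = ∅ ∈ τ_X ✓.
  U = {p21}: f^{-1}(U) = {q} ∉ τ_X ✗.
  U = {p23}: f^{-1}(U) = ∅ ∈ τ_X ✓.
  U = {p21, p22}: f^{-1}(U) = {p, q, r} ∈ τ_X ✓.
  U = {p21, p23}: f^{-1}(U) = {q} ∉ τ_X ✗.
  U = {p23, p24}: f^{-1}(U) = ∅ ∈ τ_X ✓.
  U = {p21, p22, p23}: f^{-1}(U) = {p, q, r} ∈ τ_X ✓.
  U = {p21, p23, p24}: f^{-1}(U) = {q} ∉ τ_X ✗.
  U = {p21, p22, p23, p24}: f^{-1}(U) = {p, q, r} ∈ τ_X ✓.
Found U = {p21} with f^{-1}(U) = {q} not in τ_X. Therefore f is NOT continuous.


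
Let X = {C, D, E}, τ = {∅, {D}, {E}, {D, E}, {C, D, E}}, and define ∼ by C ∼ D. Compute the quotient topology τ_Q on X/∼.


X/∼ = {[C=D], [E]}; |τ_Q| = 3.

Equivalence classes: [C=D], [E].
Quotient map π: X → X/∼ sends C ↦ [C=D], D ↦ [C=D], E ↦ [E].
For each subset V ⊆ X/∼, compute π^{-1}(V) ⊆ X and check whether π^{-1}(V) ∈ τ. V is open in τ_Q iff π^{-1}(V) ∈ τ.
  V = {}: π^{-1}(V) = ∅ ∈ τ ✓.
  V = {[C=D]}: π^{-1}(V) = {C, D} ∉ τ ✗.
  V = {[E]}: π^{-1}(V) = {E} ∈ τ ✓.
  V = {[C=D], [E]}: π^{-1}(V) = {C, D, E} ∈ τ ✓.
Open sets in the quotient: τ_Q = {{}, {[E]}, {[C=D], [E]}} (3 elements).


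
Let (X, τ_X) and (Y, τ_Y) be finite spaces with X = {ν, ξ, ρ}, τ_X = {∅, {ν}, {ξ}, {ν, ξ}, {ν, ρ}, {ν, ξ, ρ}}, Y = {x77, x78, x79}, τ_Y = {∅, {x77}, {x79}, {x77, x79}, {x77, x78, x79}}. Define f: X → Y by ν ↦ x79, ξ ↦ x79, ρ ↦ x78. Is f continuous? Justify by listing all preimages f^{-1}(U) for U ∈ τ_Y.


f IS continuous.

Compute f^{-1}(U) for each U ∈ τ_Y:
  U = ∅: f^{-1}(U) = ∅ ∈ τ_X ✓.
  U = {x77}: f^{-1}(U) = ∅ ∈ τ_X ✓.
  U = {x79}: f^{-1}(U) = {ν, ξ} ∈ τ_X ✓.
  U = {x77, x79}: f^{-1}(U) = {ν, ξ} ∈ τ_X ✓.
  U = {x77, x78, x79}: f^{-1}(U) = {ν, ξ, ρ} ∈ τ_X ✓.
Every preimage lies in τ_X, so f IS continuous.


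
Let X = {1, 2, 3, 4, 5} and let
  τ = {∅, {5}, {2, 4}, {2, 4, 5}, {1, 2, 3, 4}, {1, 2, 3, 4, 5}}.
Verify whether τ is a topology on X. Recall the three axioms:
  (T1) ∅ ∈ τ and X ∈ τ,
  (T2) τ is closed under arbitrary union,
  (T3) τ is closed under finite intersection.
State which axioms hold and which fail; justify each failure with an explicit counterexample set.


τ IS a topology on X.

Axiom (T1): ∅ ∈ τ? Yes; X ∈ τ? Yes.
Axiom (T2/T3): check pairwise unions and intersections of members of τ.
All pairwise intersections and unions checked — each lies in τ. Therefore τ satisfies (T1), (T2), (T3): it IS a topology on X.


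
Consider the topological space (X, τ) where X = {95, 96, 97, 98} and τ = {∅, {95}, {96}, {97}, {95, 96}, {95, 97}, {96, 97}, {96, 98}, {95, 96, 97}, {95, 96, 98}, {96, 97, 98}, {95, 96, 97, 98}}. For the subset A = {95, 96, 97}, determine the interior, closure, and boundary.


int(A) = {95, 96, 97}, cl(A) = {95, 96, 97, 98}, ∂A = {98}.

Closed sets in (X, τ) are complements of opens:
  closed(X, τ) = {∅, {95}, {97}, {98}, {95, 97}, {95, 98}, {96, 98}, {97, 98}, {95, 96, 98}, {95, 97, 98}, {96, 97, 98}, {95, 96, 97, 98}}.
int(A) = ⋃ {U ∈ τ : U ⊆ A}. Opens contained in A: ∅, {95}, {96}, {97}, {95, 96}, {95, 97}, {96, 97}, {95, 96, 97}.
Taking the union of these: int(A) = {95, 96, 97}.
cl(A) = ⋂ {C closed : A ⊆ C}. Closed sets containing A: {95, 96, 97, 98}.
Intersecting these: cl(A) = {95, 96, 97, 98}.
∂A = cl(A) ∖ int(A) = {95, 96, 97, 98} ∖ {95, 96, 97} = {98}.


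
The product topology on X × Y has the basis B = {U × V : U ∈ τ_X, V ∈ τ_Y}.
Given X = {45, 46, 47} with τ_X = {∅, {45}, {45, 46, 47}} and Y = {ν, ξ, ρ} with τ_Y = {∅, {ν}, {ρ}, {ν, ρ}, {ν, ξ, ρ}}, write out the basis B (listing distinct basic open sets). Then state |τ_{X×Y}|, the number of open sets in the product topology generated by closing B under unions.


Basis B = {∅ × ∅, {45} × {ν}, {45} × {ρ}, {45} × {ν, ρ}, {45} × {ν, ξ, ρ}, {45, 46, 47} × {ν}, {45, 46, 47} × {ρ}, {45, 46, 47} × {ν, ρ}, {45, 46, 47} × {ν, ξ, ρ}}; |τ_{X×Y}| = 14.

Enumerate products U × V with U ∈ τ_X, V ∈ τ_Y (deduplicated):
  ∅ × ∅ = {} (∅)
  {45} × {ν} = {(45,ν)}
  {45} × {ρ} = {(45,ρ)}
  {45} × {ν, ρ} = {(45,ν), (45,ρ)}
  {45} × {ν, ξ, ρ} = {(45,ν), (45,ξ), (45,ρ)}
  {45, 46, 47} × {ν} = {(45,ν), (46,ν), (47,ν)}
  {45, 46, 47} × {ρ} = {(45,ρ), (46,ρ), (47,ρ)}
  {45, 46, 47} × {ν, ρ} = {(45,ν), (45,ρ), (46,ν), (46,ρ), (47,ν), (47,ρ)}
  {45, 46, 47} × {ν, ξ, ρ} = {(45,ν), (45,ξ), (45,ρ), (46,ν), (46,ξ), (46,ρ), (47,ν), (47,ξ), (47,ρ)}
These 9 distinct sets form the basis B.
Close under arbitrary unions to get τ_{X×Y}; counting gives |τ_{X×Y}| = 14.


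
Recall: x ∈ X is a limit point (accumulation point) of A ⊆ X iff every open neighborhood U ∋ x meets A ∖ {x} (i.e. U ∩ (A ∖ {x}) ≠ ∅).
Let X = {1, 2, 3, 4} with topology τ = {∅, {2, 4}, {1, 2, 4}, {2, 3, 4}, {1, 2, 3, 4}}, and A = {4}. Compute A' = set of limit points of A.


A' = {1, 2, 3}

For each x ∈ X, list the open sets U ∈ τ with x ∈ U, then check whether U ∩ (A ∖ {x}) ≠ ∅ for every such U.
  x = 1: opens ∋ x are {1, 2, 4}, {1, 2, 3, 4}; each meets A ∖ {1}, so x IS a limit point.
  x = 2: opens ∋ x are {2, 4}, {1, 2, 4}, {2, 3, 4}, {1, 2, 3, 4}; each meets A ∖ {2}, so x IS a limit point.
  x = 3: opens ∋ x are {2, 3, 4}, {1, 2, 3, 4}; each meets A ∖ {3}, so x IS a limit point.
  x = 4: open {2, 4} ∋ x has {2, 4} ∩ (A ∖ {4}) = ∅, so x is NOT a limit point.
Collecting: A' = {1, 2, 3}.


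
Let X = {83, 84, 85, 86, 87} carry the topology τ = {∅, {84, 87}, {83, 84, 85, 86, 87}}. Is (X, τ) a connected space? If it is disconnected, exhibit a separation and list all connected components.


(X, τ) is connected.

Find clopen sets (U ∈ τ with X ∖ U ∈ τ):
  U = ∅, X ∖ U = {83, 84, 85, 86, 87} — both open, so U is clopen.
  U = {83, 84, 85, 86, 87}, X ∖ U = ∅ — both open, so U is clopen.
Only trivial clopens (∅ and X) exist, so (X, τ) is connected.
Compute connected components by grouping points that agree on all clopens:
  component: {83, 84, 85, 86, 87}


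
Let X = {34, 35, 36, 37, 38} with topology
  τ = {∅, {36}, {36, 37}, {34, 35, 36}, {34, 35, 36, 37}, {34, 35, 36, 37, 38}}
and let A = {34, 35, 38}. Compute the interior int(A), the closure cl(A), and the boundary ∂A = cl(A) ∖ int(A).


int(A) = ∅, cl(A) = {34, 35, 38}, ∂A = {34, 35, 38}.

Closed sets in (X, τ) are complements of opens:
  closed(X, τ) = {∅, {38}, {37, 38}, {34, 35, 38}, {34, 35, 37, 38}, {34, 35, 36, 37, 38}}.
int(A) = ⋃ {U ∈ τ : U ⊆ A}. Opens contained in A: ∅.
Taking the union of these: int(A) = ∅.
cl(A) = ⋂ {C closed : A ⊆ C}. Closed sets containing A: {34, 35, 38}, {34, 35, 37, 38}, {34, 35, 36, 37, 38}.
Intersecting these: cl(A) = {34, 35, 38}.
∂A = cl(A) ∖ int(A) = {34, 35, 38} ∖ ∅ = {34, 35, 38}.


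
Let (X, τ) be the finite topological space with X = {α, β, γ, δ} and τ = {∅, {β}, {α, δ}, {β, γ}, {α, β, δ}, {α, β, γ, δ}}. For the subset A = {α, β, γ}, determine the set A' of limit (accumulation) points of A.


A' = {γ, δ}

For each x ∈ X, list the open sets U ∈ τ with x ∈ U, then check whether U ∩ (A ∖ {x}) ≠ ∅ for every such U.
  x = α: open {α, δ} ∋ x has {α, δ} ∩ (A ∖ {α}) = ∅, so x is NOT a limit point.
  x = β: open {β} ∋ x has {β} ∩ (A ∖ {β}) = ∅, so x is NOT a limit point.
  x = γ: opens ∋ x are {β, γ}, {α, β, γ, δ}; each meets A ∖ {γ}, so x IS a limit point.
  x = δ: opens ∋ x are {α, δ}, {α, β, δ}, {α, β, γ, δ}; each meets A ∖ {δ}, so x IS a limit point.
Collecting: A' = {γ, δ}.


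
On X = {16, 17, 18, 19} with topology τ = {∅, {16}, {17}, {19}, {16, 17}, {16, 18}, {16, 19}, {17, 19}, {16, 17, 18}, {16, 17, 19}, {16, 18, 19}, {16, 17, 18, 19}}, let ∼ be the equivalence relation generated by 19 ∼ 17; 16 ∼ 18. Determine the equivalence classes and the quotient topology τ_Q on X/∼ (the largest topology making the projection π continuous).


X/∼ = {[16=18], [17=19]}; |τ_Q| = 4.

Equivalence classes: [16=18], [17=19].
Quotient map π: X → X/∼ sends 16 ↦ [16=18], 17 ↦ [17=19], 18 ↦ [16=18], 19 ↦ [17=19].
For each subset V ⊆ X/∼, compute π^{-1}(V) ⊆ X and check whether π^{-1}(V) ∈ τ. V is open in τ_Q iff π^{-1}(V) ∈ τ.
  V = {}: π^{-1}(V) = ∅ ∈ τ ✓.
  V = {[16=18]}: π^{-1}(V) = {16, 18} ∈ τ ✓.
  V = {[17=19]}: π^{-1}(V) = {17, 19} ∈ τ ✓.
  V = {[16=18], [17=19]}: π^{-1}(V) = {16, 17, 18, 19} ∈ τ ✓.
Open sets in the quotient: τ_Q = {{}, {[16=18]}, {[17=19]}, {[16=18], [17=19]}} (4 elements).


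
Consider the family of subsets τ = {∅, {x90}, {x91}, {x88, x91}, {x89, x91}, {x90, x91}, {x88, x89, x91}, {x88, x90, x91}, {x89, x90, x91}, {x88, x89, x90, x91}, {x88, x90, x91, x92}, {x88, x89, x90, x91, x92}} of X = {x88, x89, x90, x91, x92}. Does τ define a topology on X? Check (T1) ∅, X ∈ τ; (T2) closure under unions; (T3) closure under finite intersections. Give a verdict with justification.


τ IS a topology on X.

Axiom (T1): ∅ ∈ τ? Yes; X ∈ τ? Yes.
Axiom (T2/T3): check pairwise unions and intersections of members of τ.
All pairwise intersections and unions checked — each lies in τ. Therefore τ satisfies (T1), (T2), (T3): it IS a topology on X.


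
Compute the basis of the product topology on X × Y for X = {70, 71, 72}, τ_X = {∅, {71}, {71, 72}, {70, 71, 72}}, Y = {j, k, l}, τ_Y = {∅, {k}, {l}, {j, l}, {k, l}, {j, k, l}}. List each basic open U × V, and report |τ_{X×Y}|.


Basis B = {∅ × ∅, {71} × {k}, {71} × {l}, {71} × {j, l}, {71} × {k, l}, {71, 72} × {k}, {71, 72} × {l}, {70, 71, 72} × {k}, {70, 71, 72} × {l}, {71} × {j, k, l}, {71, 72} × {j, l}, {71, 72} × {k, l}, {70, 71, 72} × {j, l}, {70, 71, 72} × {k, l}, {71, 72} × {j, k, l}, {70, 71, 72} × {j, k, l}}; |τ_{X×Y}| = 40.

Enumerate products U × V with U ∈ τ_X, V ∈ τ_Y (deduplicated):
  ∅ × ∅ = {} (∅)
  {71} × {k} = {(71,k)}
  {71} × {l} = {(71,l)}
  {71} × {j, l} = {(71,j), (71,l)}
  {71} × {k, l} = {(71,k), (71,l)}
  {71, 72} × {k} = {(71,k), (72,k)}
  {71, 72} × {l} = {(71,l), (72,l)}
  {70, 71, 72} × {k} = {(70,k), (71,k), (72,k)}
  {70, 71, 72} × {l} = {(70,l), (71,l), (72,l)}
  {71} × {j, k, l} = {(71,j), (71,k), (71,l)}
  {71, 72} × {j, l} = {(71,j), (71,l), (72,j), (72,l)}
  {71, 72} × {k, l} = {(71,k), (71,l), (72,k), (72,l)}
  {70, 71, 72} × {j, l} = {(70,j), (70,l), (71,j), (71,l), (72,j), (72,l)}
  {70, 71, 72} × {k, l} = {(70,k), (70,l), (71,k), (71,l), (72,k), (72,l)}
  {71, 72} × {j, k, l} = {(71,j), (71,k), (71,l), (72,j), (72,k), (72,l)}
  {70, 71, 72} × {j, k, l} = {(70,j), (70,k), (70,l), (71,j), (71,k), (71,l), (72,j), (72,k), (72,l)}
These 16 distinct sets form the basis B.
Close under arbitrary unions to get τ_{X×Y}; counting gives |τ_{X×Y}| = 40.


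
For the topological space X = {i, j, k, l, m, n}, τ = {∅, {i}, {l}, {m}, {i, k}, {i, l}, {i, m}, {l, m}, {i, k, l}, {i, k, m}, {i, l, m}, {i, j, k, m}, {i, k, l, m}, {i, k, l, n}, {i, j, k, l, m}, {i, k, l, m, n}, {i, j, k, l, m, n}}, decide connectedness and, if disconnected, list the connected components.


(X, τ) is connected.

Find clopen sets (U ∈ τ with X ∖ U ∈ τ):
  U = ∅, X ∖ U = {i, j, k, l, m, n} — both open, so U is clopen.
  U = {i, j, k, l, m, n}, X ∖ U = ∅ — both open, so U is clopen.
Only trivial clopens (∅ and X) exist, so (X, τ) is connected.
Compute connected components by grouping points that agree on all clopens:
  component: {i, j, k, l, m, n}


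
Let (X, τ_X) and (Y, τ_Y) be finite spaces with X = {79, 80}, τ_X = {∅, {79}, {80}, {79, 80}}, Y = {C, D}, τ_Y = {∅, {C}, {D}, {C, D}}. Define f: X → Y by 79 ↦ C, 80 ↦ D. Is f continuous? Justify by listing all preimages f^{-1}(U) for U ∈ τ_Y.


f IS continuous.

Compute f^{-1}(U) for each U ∈ τ_Y:
  U = ∅: f^{-1}(U) = ∅ ∈ τ_X ✓.
  U = {C}: f^{-1}(U) = {79} ∈ τ_X ✓.
  U = {D}: f^{-1}(U) = {80} ∈ τ_X ✓.
  U = {C, D}: f^{-1}(U) = {79, 80} ∈ τ_X ✓.
Every preimage lies in τ_X, so f IS continuous.


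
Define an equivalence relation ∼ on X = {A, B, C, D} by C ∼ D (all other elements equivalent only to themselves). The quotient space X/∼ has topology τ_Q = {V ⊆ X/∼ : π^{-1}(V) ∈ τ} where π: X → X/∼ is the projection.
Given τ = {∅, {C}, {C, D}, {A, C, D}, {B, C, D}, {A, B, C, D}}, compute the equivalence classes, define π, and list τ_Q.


X/∼ = {[A], [B], [C=D]}; |τ_Q| = 5.

Equivalence classes: [A], [B], [C=D].
Quotient map π: X → X/∼ sends A ↦ [A], B ↦ [B], C ↦ [C=D], D ↦ [C=D].
For each subset V ⊆ X/∼, compute π^{-1}(V) ⊆ X and check whether π^{-1}(V) ∈ τ. V is open in τ_Q iff π^{-1}(V) ∈ τ.
  V = {}: π^{-1}(V) = ∅ ∈ τ ✓.
  V = {[A]}: π^{-1}(V) = {A} ∉ τ ✗.
  V = {[B]}: π^{-1}(V) = {B} ∉ τ ✗.
  V = {[A], [B]}: π^{-1}(V) = {A, B} ∉ τ ✗.
  V = {[C=D]}: π^{-1}(V) = {C, D} ∈ τ ✓.
  V = {[A], [C=D]}: π^{-1}(V) = {A, C, D} ∈ τ ✓.
  V = {[B], [C=D]}: π^{-1}(V) = {B, C, D} ∈ τ ✓.
  V = {[A], [B], [C=D]}: π^{-1}(V) = {A, B, C, D} ∈ τ ✓.
Open sets in the quotient: τ_Q = {{}, {[C=D]}, {[A], [C=D]}, {[B], [C=D]}, {[A], [B], [C=D]}} (5 elements).


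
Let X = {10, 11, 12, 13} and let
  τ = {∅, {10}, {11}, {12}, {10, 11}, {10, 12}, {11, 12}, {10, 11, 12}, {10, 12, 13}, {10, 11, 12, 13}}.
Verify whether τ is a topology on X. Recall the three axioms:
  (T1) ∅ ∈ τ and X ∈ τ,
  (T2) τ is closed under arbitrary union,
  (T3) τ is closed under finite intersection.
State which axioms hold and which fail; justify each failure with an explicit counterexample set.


τ IS a topology on X.

Axiom (T1): ∅ ∈ τ? Yes; X ∈ τ? Yes.
Axiom (T2/T3): check pairwise unions and intersections of members of τ.
All pairwise intersections and unions checked — each lies in τ. Therefore τ satisfies (T1), (T2), (T3): it IS a topology on X.


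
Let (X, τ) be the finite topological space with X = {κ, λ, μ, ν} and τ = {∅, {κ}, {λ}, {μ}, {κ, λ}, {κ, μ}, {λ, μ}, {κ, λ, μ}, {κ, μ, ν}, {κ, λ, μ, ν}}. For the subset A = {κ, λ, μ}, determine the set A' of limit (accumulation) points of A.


A' = {ν}

For each x ∈ X, list the open sets U ∈ τ with x ∈ U, then check whether U ∩ (A ∖ {x}) ≠ ∅ for every such U.
  x = κ: open {κ} ∋ x has {κ} ∩ (A ∖ {κ}) = ∅, so x is NOT a limit point.
  x = λ: open {λ} ∋ x has {λ} ∩ (A ∖ {λ}) = ∅, so x is NOT a limit point.
  x = μ: open {μ} ∋ x has {μ} ∩ (A ∖ {μ}) = ∅, so x is NOT a limit point.
  x = ν: opens ∋ x are {κ, μ, ν}, {κ, λ, μ, ν}; each meets A ∖ {ν}, so x IS a limit point.
Collecting: A' = {ν}.


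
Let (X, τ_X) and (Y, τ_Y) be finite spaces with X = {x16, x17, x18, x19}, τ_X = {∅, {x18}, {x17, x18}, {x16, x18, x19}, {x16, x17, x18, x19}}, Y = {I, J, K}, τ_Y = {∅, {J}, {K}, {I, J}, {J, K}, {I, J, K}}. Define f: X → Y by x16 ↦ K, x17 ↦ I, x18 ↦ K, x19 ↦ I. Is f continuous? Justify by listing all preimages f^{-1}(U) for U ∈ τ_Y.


f is NOT continuous.

Compute f^{-1}(U) for each U ∈ τ_Y:
  U = ∅: f^{-1}(U) = ∅ ∈ τ_X ✓.
  U = {J}: f^{-1}(U) = ∅ ∈ τ_X ✓.
  U = {K}: f^{-1}(U) = {x16, x18} ∉ τ_X ✗.
  U = {I, J}: f^{-1}(U) = {x17, x19} ∉ τ_X ✗.
  U = {J, K}: f^{-1}(U) = {x16, x18} ∉ τ_X ✗.
  U = {I, J, K}: f^{-1}(U) = {x16, x17, x18, x19} ∈ τ_X ✓.
Found U = {K} with f^{-1}(U) = {x16, x18} not in τ_X. Therefore f is NOT continuous.


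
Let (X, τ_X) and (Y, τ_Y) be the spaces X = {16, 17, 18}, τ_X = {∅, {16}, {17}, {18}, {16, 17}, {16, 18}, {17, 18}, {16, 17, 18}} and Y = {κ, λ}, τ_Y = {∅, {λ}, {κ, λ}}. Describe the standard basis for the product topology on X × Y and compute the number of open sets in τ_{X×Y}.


Basis B = {∅ × ∅, {16} × {λ}, {17} × {λ}, {18} × {λ}, {16} × {κ, λ}, {16, 17} × {λ}, {16, 18} × {λ}, {17} × {κ, λ}, {17, 18} × {λ}, {18} × {κ, λ}, {16, 17, 18} × {λ}, {16, 17} × {κ, λ}, {16, 18} × {κ, λ}, {17, 18} × {κ, λ}, {16, 17, 18} × {κ, λ}}; |τ_{X×Y}| = 27.

Enumerate products U × V with U ∈ τ_X, V ∈ τ_Y (deduplicated):
  ∅ × ∅ = {} (∅)
  {16} × {λ} = {(16,λ)}
  {17} × {λ} = {(17,λ)}
  {18} × {λ} = {(18,λ)}
  {16} × {κ, λ} = {(16,κ), (16,λ)}
  {16, 17} × {λ} = {(16,λ), (17,λ)}
  {16, 18} × {λ} = {(16,λ), (18,λ)}
  {17} × {κ, λ} = {(17,κ), (17,λ)}
  {17, 18} × {λ} = {(17,λ), (18,λ)}
  {18} × {κ, λ} = {(18,κ), (18,λ)}
  {16, 17, 18} × {λ} = {(16,λ), (17,λ), (18,λ)}
  {16, 17} × {κ, λ} = {(16,κ), (16,λ), (17,κ), (17,λ)}
  {16, 18} × {κ, λ} = {(16,κ), (16,λ), (18,κ), (18,λ)}
  {17, 18} × {κ, λ} = {(17,κ), (17,λ), (18,κ), (18,λ)}
  {16, 17, 18} × {κ, λ} = {(16,κ), (16,λ), (17,κ), (17,λ), (18,κ), (18,λ)}
These 15 distinct sets form the basis B.
Close under arbitrary unions to get τ_{X×Y}; counting gives |τ_{X×Y}| = 27.


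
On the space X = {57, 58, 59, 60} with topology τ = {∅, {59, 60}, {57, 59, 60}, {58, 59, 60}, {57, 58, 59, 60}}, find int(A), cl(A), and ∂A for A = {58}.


int(A) = ∅, cl(A) = {58}, ∂A = {58}.

Closed sets in (X, τ) are complements of opens:
  closed(X, τ) = {∅, {57}, {58}, {57, 58}, {57, 58, 59, 60}}.
int(A) = ⋃ {U ∈ τ : U ⊆ A}. Opens contained in A: ∅.
Taking the union of these: int(A) = ∅.
cl(A) = ⋂ {C closed : A ⊆ C}. Closed sets containing A: {58}, {57, 58}, {57, 58, 59, 60}.
Intersecting these: cl(A) = {58}.
∂A = cl(A) ∖ int(A) = {58} ∖ ∅ = {58}.


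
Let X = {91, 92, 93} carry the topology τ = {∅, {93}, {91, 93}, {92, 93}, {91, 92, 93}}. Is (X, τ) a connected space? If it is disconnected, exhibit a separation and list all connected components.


(X, τ) is connected.

Find clopen sets (U ∈ τ with X ∖ U ∈ τ):
  U = ∅, X ∖ U = {91, 92, 93} — both open, so U is clopen.
  U = {91, 92, 93}, X ∖ U = ∅ — both open, so U is clopen.
Only trivial clopens (∅ and X) exist, so (X, τ) is connected.
Compute connected components by grouping points that agree on all clopens:
  component: {91, 92, 93}


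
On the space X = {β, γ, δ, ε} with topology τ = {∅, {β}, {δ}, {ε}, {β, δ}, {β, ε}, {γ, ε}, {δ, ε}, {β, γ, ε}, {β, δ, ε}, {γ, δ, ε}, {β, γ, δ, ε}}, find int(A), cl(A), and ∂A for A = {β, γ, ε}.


int(A) = {β, γ, ε}, cl(A) = {β, γ, ε}, ∂A = ∅.

Closed sets in (X, τ) are complements of opens:
  closed(X, τ) = {∅, {β}, {γ}, {δ}, {β, γ}, {β, δ}, {γ, δ}, {γ, ε}, {β, γ, δ}, {β, γ, ε}, {γ, δ, ε}, {β, γ, δ, ε}}.
int(A) = ⋃ {U ∈ τ : U ⊆ A}. Opens contained in A: ∅, {β}, {ε}, {β, ε}, {γ, ε}, {β, γ, ε}.
Taking the union of these: int(A) = {β, γ, ε}.
cl(A) = ⋂ {C closed : A ⊆ C}. Closed sets containing A: {β, γ, ε}, {β, γ, δ, ε}.
Intersecting these: cl(A) = {β, γ, ε}.
∂A = cl(A) ∖ int(A) = {β, γ, ε} ∖ {β, γ, ε} = ∅.


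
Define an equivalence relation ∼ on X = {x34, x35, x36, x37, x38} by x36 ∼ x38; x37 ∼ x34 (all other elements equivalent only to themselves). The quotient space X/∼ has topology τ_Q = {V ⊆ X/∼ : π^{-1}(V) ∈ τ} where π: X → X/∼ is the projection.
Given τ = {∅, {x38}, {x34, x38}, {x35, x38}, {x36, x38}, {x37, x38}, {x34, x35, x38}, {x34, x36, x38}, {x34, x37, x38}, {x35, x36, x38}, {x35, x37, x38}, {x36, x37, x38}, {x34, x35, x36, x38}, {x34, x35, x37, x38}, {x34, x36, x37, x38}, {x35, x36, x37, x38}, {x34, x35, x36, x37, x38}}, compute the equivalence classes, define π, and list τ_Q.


X/∼ = {[x34=x37], [x35], [x36=x38]}; |τ_Q| = 5.

Equivalence classes: [x34=x37], [x35], [x36=x38].
Quotient map π: X → X/∼ sends x34 ↦ [x34=x37], x35 ↦ [x35], x36 ↦ [x36=x38], x37 ↦ [x34=x37], x38 ↦ [x36=x38].
For each subset V ⊆ X/∼, compute π^{-1}(V) ⊆ X and check whether π^{-1}(V) ∈ τ. V is open in τ_Q iff π^{-1}(V) ∈ τ.
  V = {}: π^{-1}(V) = ∅ ∈ τ ✓.
  V = {[x34=x37]}: π^{-1}(V) = {x34, x37} ∉ τ ✗.
  V = {[x35]}: π^{-1}(V) = {x35} ∉ τ ✗.
  V = {[x34=x37], [x35]}: π^{-1}(V) = {x34, x35, x37} ∉ τ ✗.
  V = {[x36=x38]}: π^{-1}(V) = {x36, x38} ∈ τ ✓.
  V = {[x34=x37], [x36=x38]}: π^{-1}(V) = {x34, x36, x37, x38} ∈ τ ✓.
  V = {[x35], [x36=x38]}: π^{-1}(V) = {x35, x36, x38} ∈ τ ✓.
  V = {[x34=x37], [x35], [x36=x38]}: π^{-1}(V) = {x34, x35, x36, x37, x38} ∈ τ ✓.
Open sets in the quotient: τ_Q = {{}, {[x36=x38]}, {[x34=x37], [x36=x38]}, {[x35], [x36=x38]}, {[x34=x37], [x35], [x36=x38]}} (5 elements).


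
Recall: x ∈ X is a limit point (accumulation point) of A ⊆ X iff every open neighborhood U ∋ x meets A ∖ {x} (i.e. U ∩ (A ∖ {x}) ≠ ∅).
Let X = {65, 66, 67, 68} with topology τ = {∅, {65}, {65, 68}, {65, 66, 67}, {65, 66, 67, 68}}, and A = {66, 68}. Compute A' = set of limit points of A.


A' = {67}

For each x ∈ X, list the open sets U ∈ τ with x ∈ U, then check whether U ∩ (A ∖ {x}) ≠ ∅ for every such U.
  x = 65: open {65} ∋ x has {65} ∩ (A ∖ {65}) = ∅, so x is NOT a limit point.
  x = 66: open {65, 66, 67} ∋ x has {65, 66, 67} ∩ (A ∖ {66}) = ∅, so x is NOT a limit point.
  x = 67: opens ∋ x are {65, 66, 67}, {65, 66, 67, 68}; each meets A ∖ {67}, so x IS a limit point.
  x = 68: open {65, 68} ∋ x has {65, 68} ∩ (A ∖ {68}) = ∅, so x is NOT a limit point.
Collecting: A' = {67}.


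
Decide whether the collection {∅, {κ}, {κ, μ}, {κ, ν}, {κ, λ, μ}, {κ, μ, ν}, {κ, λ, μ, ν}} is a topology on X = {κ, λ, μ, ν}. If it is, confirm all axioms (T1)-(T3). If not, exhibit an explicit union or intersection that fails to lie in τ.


τ IS a topology on X.

Axiom (T1): ∅ ∈ τ? Yes; X ∈ τ? Yes.
Axiom (T2/T3): check pairwise unions and intersections of members of τ.
All pairwise intersections and unions checked — each lies in τ. Therefore τ satisfies (T1), (T2), (T3): it IS a topology on X.


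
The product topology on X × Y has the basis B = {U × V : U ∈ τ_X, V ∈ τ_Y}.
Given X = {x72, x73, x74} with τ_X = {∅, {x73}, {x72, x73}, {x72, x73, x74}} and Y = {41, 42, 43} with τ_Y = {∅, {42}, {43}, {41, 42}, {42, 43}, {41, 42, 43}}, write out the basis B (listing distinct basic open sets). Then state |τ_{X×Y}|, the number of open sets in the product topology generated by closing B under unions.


Basis B = {∅ × ∅, {x73} × {42}, {x73} × {43}, {x72, x73} × {42}, {x72, x73} × {43}, {x73} × {41, 42}, {x73} × {42, 43}, {x72, x73, x74} × {42}, {x72, x73, x74} × {43}, {x73} × {41, 42, 43}, {x72, x73} × {41, 42}, {x72, x73} × {42, 43}, {x72, x73} × {41, 42, 43}, {x72, x73, x74} × {41, 42}, {x72, x73, x74} × {42, 43}, {x72, x73, x74} × {41, 42, 43}}; |τ_{X×Y}| = 40.

Enumerate products U × V with U ∈ τ_X, V ∈ τ_Y (deduplicated):
  ∅ × ∅ = {} (∅)
  {x73} × {42} = {(x73,42)}
  {x73} × {43} = {(x73,43)}
  {x72, x73} × {42} = {(x72,42), (x73,42)}
  {x72, x73} × {43} = {(x72,43), (x73,43)}
  {x73} × {41, 42} = {(x73,41), (x73,42)}
  {x73} × {42, 43} = {(x73,42), (x73,43)}
  {x72, x73, x74} × {42} = {(x72,42), (x73,42), (x74,42)}
  {x72, x73, x74} × {43} = {(x72,43), (x73,43), (x74,43)}
  {x73} × {41, 42, 43} = {(x73,41), (x73,42), (x73,43)}
  {x72, x73} × {41, 42} = {(x72,41), (x72,42), (x73,41), (x73,42)}
  {x72, x73} × {42, 43} = {(x72,42), (x72,43), (x73,42), (x73,43)}
  {x72, x73} × {41, 42, 43} = {(x72,41), (x72,42), (x72,43), (x73,41), (x73,42), (x73,43)}
  {x72, x73, x74} × {41, 42} = {(x72,41), (x72,42), (x73,41), (x73,42), (x74,41), (x74,42)}
  {x72, x73, x74} × {42, 43} = {(x72,42), (x72,43), (x73,42), (x73,43), (x74,42), (x74,43)}
  {x72, x73, x74} × {41, 42, 43} = {(x72,41), (x72,42), (x72,43), (x73,41), (x73,42), (x73,43), (x74,41), (x74,42), (x74,43)}
These 16 distinct sets form the basis B.
Close under arbitrary unions to get τ_{X×Y}; counting gives |τ_{X×Y}| = 40.


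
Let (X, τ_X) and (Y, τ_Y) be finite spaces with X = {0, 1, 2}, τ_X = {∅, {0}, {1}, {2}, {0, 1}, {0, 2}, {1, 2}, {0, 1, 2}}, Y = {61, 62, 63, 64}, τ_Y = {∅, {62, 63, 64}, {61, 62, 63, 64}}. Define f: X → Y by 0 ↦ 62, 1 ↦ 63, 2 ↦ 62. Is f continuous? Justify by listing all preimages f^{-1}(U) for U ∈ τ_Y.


f IS continuous.

Compute f^{-1}(U) for each U ∈ τ_Y:
  U = ∅: f^{-1}(U) = ∅ ∈ τ_X ✓.
  U = {62, 63, 64}: f^{-1}(U) = {0, 1, 2} ∈ τ_X ✓.
  U = {61, 62, 63, 64}: f^{-1}(U) = {0, 1, 2} ∈ τ_X ✓.
Every preimage lies in τ_X, so f IS continuous.


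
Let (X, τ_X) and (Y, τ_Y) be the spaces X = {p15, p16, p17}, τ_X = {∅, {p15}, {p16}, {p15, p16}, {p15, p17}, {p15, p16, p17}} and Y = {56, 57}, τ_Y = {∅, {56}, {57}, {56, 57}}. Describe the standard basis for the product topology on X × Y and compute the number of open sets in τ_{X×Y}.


Basis B = {∅ × ∅, {p15} × {56}, {p15} × {57}, {p16} × {56}, {p16} × {57}, {p15} × {56, 57}, {p15, p16} × {56}, {p15, p17} × {56}, {p15, p16} × {57}, {p15, p17} × {57}, {p16} × {56, 57}, {p15, p16, p17} × {56}, {p15, p16, p17} × {57}, {p15, p16} × {56, 57}, {p15, p17} × {56, 57}, {p15, p16, p17} × {56, 57}}; |τ_{X×Y}| = 36.

Enumerate products U × V with U ∈ τ_X, V ∈ τ_Y (deduplicated):
  ∅ × ∅ = {} (∅)
  {p15} × {56} = {(p15,56)}
  {p15} × {57} = {(p15,57)}
  {p16} × {56} = {(p16,56)}
  {p16} × {57} = {(p16,57)}
  {p15} × {56, 57} = {(p15,56), (p15,57)}
  {p15, p16} × {56} = {(p15,56), (p16,56)}
  {p15, p17} × {56} = {(p15,56), (p17,56)}
  {p15, p16} × {57} = {(p15,57), (p16,57)}
  {p15, p17} × {57} = {(p15,57), (p17,57)}
  {p16} × {56, 57} = {(p16,56), (p16,57)}
  {p15, p16, p17} × {56} = {(p15,56), (p16,56), (p17,56)}
  {p15, p16, p17} × {57} = {(p15,57), (p16,57), (p17,57)}
  {p15, p16} × {56, 57} = {(p15,56), (p15,57), (p16,56), (p16,57)}
  {p15, p17} × {56, 57} = {(p15,56), (p15,57), (p17,56), (p17,57)}
  {p15, p16, p17} × {56, 57} = {(p15,56), (p15,57), (p16,56), (p16,57), (p17,56), (p17,57)}
These 16 distinct sets form the basis B.
Close under arbitrary unions to get τ_{X×Y}; counting gives |τ_{X×Y}| = 36.


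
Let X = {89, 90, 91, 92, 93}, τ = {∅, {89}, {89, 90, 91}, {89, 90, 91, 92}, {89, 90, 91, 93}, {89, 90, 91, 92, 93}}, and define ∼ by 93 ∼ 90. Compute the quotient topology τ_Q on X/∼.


X/∼ = {[89], [90=93], [91], [92]}; |τ_Q| = 4.

Equivalence classes: [89], [90=93], [91], [92].
Quotient map π: X → X/∼ sends 89 ↦ [89], 90 ↦ [90=93], 91 ↦ [91], 92 ↦ [92], 93 ↦ [90=93].
For each subset V ⊆ X/∼, compute π^{-1}(V) ⊆ X and check whether π^{-1}(V) ∈ τ. V is open in τ_Q iff π^{-1}(V) ∈ τ.
  V = {}: π^{-1}(V) = ∅ ∈ τ ✓.
  V = {[89]}: π^{-1}(V) = {89} ∈ τ ✓.
  V = {[90=93]}: π^{-1}(V) = {90, 93} ∉ τ ✗.
  V = {[89], [90=93]}: π^{-1}(V) = {89, 90, 93} ∉ τ ✗.
  V = {[91]}: π^{-1}(V) = {91} ∉ τ ✗.
  V = {[89], [91]}: π^{-1}(V) = {89, 91} ∉ τ ✗.
  V = {[90=93], [91]}: π^{-1}(V) = {90, 91, 93} ∉ τ ✗.
  V = {[89], [90=93], [91]}: π^{-1}(V) = {89, 90, 91, 93} ∈ τ ✓.
  V = {[92]}: π^{-1}(V) = {92} ∉ τ ✗.
  V = {[89], [92]}: π^{-1}(V) = {89, 92} ∉ τ ✗.
  V = {[90=93], [92]}: π^{-1}(V) = {90, 92, 93} ∉ τ ✗.
  V = {[89], [90=93], [92]}: π^{-1}(V) = {89, 90, 92, 93} ∉ τ ✗.
  V = {[91], [92]}: π^{-1}(V) = {91, 92} ∉ τ ✗.
  V = {[89], [91], [92]}: π^{-1}(V) = {89, 91, 92} ∉ τ ✗.
  V = {[90=93], [91], [92]}: π^{-1}(V) = {90, 91, 92, 93} ∉ τ ✗.
  V = {[89], [90=93], [91], [92]}: π^{-1}(V) = {89, 90, 91, 92, 93} ∈ τ ✓.
Open sets in the quotient: τ_Q = {{}, {[89]}, {[89], [90=93], [91]}, {[89], [90=93], [91], [92]}} (4 elements).


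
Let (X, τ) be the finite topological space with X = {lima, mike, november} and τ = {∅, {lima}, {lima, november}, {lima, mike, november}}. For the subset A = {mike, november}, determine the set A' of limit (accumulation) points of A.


A' = {mike}

For each x ∈ X, list the open sets U ∈ τ with x ∈ U, then check whether U ∩ (A ∖ {x}) ≠ ∅ for every such U.
  x = lima: open {lima} ∋ x has {lima} ∩ (A ∖ {lima}) = ∅, so x is NOT a limit point.
  x = mike: opens ∋ x are {lima, mike, november}; each meets A ∖ {mike}, so x IS a limit point.
  x = november: open {lima, november} ∋ x has {lima, november} ∩ (A ∖ {november}) = ∅, so x is NOT a limit point.
Collecting: A' = {mike}.
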